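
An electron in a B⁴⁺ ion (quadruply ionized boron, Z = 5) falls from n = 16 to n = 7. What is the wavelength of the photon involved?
220.89 nm

First, find the transition energy using E_n = -13.6057 Z² / n² eV:
E_16 = -13.6057 × 5² / 16² = -1.328682 eV
E_7 = -13.6057 × 5² / 7² = -6.941684 eV

Photon energy: |ΔE| = |E_7 - E_16| = 5.613002 eV

Convert to wavelength using E = hc/λ with hc = 1239.84 eV·nm:
λ = hc/E = 1239.84 eV·nm / 5.613002 eV
λ = 220.89 nm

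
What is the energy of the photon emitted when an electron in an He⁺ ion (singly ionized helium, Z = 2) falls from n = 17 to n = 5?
1.989 eV

The energy levels are E_n = -13.6057 Z² eV / n².

Energy at n = 17: E_17 = -13.6057 × 2² / 17² = -0.188314 eV
Energy at n = 5: E_5 = -13.6057 × 2² / 5² = -2.176912 eV

For emission (electron falling to lower state), the photon energy is:
E_photon = E_17 - E_5 = |-0.188314 - (-2.176912)|
E_photon = 1.989 eV

This energy is carried away by the emitted photon.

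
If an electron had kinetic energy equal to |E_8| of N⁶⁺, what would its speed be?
1.91423e+06 m/s (or 0.638519% of c)

The binding energy at n = 8 for N⁶⁺ is:
E_8 = -13.6057 × 7²/8² = -10.41686406 eV
|E_8| = 10.41686406 eV

Convert to Joules:
KE = 10.41686406 eV × (1.602177 × 10⁻¹⁹ J/eV) = 1.6689660e-18 J

Using KE = ½mv²:
v = √(2·KE/m_e)
v = √(2 × 1.6689660e-18 J / 9.10938 × 10⁻³¹ kg)
v = 1.91423e+06 m/s

This is approximately 0.638519% the speed of light.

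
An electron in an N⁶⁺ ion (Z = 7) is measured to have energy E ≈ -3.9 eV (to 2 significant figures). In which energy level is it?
n = 13

The exact energy levels follow E_n = -13.6057 Z² / n² eV with Z = 7.

The measured value (-3.9 eV) is reported to only 2 significant figures, so we must test candidate n values and see which one matches to that precision.

Candidate energies:
  n = 11:  E = -13.6057 × 7² / 11² = -5.50975 eV
  n = 12:  E = -13.6057 × 7² / 12² = -4.62972 eV
  n = 13:  E = -13.6057 × 7² / 13² = -3.94485 eV  ← matches
  n = 14:  E = -13.6057 × 7² / 14² = -3.40143 eV
  n = 15:  E = -13.6057 × 7² / 15² = -2.96302 eV

Checking against the measurement of -3.9 eV (2 sig figs), only n = 13 agrees:
E_13 = -3.94485 eV, which rounds to -3.9 eV ✓

Therefore n = 13.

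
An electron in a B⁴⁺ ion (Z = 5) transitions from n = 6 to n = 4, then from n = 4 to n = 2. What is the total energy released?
75.58722 eV

The energy levels of B⁴⁺ are E_n = -13.6057 × 5² / n² eV.

First transition (6 → 4):
ΔE₁ = |E_4 - E_6|
ΔE₁ = |-21.25890625000 - (-9.44840277778)| = 11.81050347 eV

Second transition (4 → 2):
ΔE₂ = |E_2 - E_4|
ΔE₂ = |-85.03562500000 - (-21.25890625000)| = 63.77671875 eV

Total energy released:
E_total = ΔE₁ + ΔE₂ = 11.81050347 + 63.77671875 = 75.58722 eV

Note: This equals the direct transition 6 → 2: 75.58722 eV ✓
Energy is conserved regardless of the path taken.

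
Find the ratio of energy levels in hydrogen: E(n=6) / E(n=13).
4.694444

Using E_n = -13.6057 Z² / n² eV with Z = 1:

E_6 = -13.6057 / 6² = -13.6057 / 36 = -0.377936111111 eV
E_13 = -13.6057 / 13² = -13.6057 / 169 = -0.080507100592 eV

The ratio is:
E_6/E_13 = (-0.377936111111) / (-0.080507100592)
E_6/E_13 = (-13.6057/36) / (-13.6057/169)
E_6/E_13 = 169/36
E_6/E_13 = 4.694444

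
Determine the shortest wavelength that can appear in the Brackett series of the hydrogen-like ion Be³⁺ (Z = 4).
91.13 nm

The series limit corresponds to the transition from n = ∞ to n = 4.
This is the highest energy (shortest wavelength) transition in the Brackett series.

E_∞ = 0 eV
E_4 = -13.6057 × 4² / 4² = -13.6057 eV

Energy at series limit:
ΔE = E_∞ - E_4 = 0 - (-13.6057) = 13.6057 eV
λ = hc/E = 1239.84 eV·nm / 13.6057 eV = 91.13 nm

This energy equals the ionization energy from the n = 4 state of Be³⁺.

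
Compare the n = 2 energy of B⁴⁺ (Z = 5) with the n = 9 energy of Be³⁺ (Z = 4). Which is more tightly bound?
B⁴⁺ at n = 2 (E = -85.0356 eV)

Using E_n = -13.6057 Z² / n² eV:

B⁴⁺ (Z = 5) at n = 2:
E = -13.6057 × 5² / 2² = -13.6057 × 25 / 4 = -85.0356250 eV

Be³⁺ (Z = 4) at n = 9:
E = -13.6057 × 4² / 9² = -13.6057 × 16 / 81 = -2.6875457 eV

Since -85.0356250 eV < -2.6875457 eV,
B⁴⁺ at n = 2 is more tightly bound (requires more energy to ionize).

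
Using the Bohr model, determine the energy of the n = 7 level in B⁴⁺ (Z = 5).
-6.9417 eV

For hydrogen-like ions, the energy levels scale with Z²:
E_n = -13.6057 Z² / n² eV

For B⁴⁺ (Z = 5) at n = 7:
E_7 = -13.6057 × 5² / 7²
E_7 = -13.6057 × 25 / 49
E_7 = -340.1425 / 49
E_7 = -6.9417 eV

The energy is 25 times more negative than hydrogen at the same n due to the stronger nuclear charge.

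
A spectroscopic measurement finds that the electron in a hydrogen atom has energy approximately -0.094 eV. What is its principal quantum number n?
n = 12

The exact energy levels follow E_n = -13.6057 eV / n².

The measured value (-0.094 eV) is reported to only 2 significant figures, so we must test candidate n values and see which one matches to that precision.

Candidate energies:
  n = 10:  E = -13.6057/10² = -0.13606 eV
  n = 11:  E = -13.6057/11² = -0.11244 eV
  n = 12:  E = -13.6057/12² = -0.09448 eV  ← matches
  n = 13:  E = -13.6057/13² = -0.08051 eV
  n = 14:  E = -13.6057/14² = -0.06942 eV

Checking against the measurement of -0.094 eV (2 sig figs), only n = 12 agrees:
E_12 = -0.09448 eV, which rounds to -0.094 eV ✓

Therefore n = 12.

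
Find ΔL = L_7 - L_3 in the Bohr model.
4.2183e-34 J·s (or 4ℏ)

In the Bohr model, L_n = nℏ where ℏ = 1.054572e-34 J·s.

L_7 = 7ℏ = 7.382004e-34 J·s
L_3 = 3ℏ = 3.163716e-34 J·s

ΔL = L_7 - L_3 = (7 - 3)ℏ = 4ℏ
ΔL = 4 × 1.054572e-34 J·s = 4.2183e-34 J·s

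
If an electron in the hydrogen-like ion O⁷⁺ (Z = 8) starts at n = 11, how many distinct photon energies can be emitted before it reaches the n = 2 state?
45

The electron can occupy levels n = 2, 3, ..., 11 during de-excitation — that is m = 11 - 2 + 1 = 10 distinct levels.

The number of distinct spectral lines equals the number of ways to choose 2 of these m levels (each pair gives one possible emission transition):

Number of lines = m(m-1)/2 = 10×9/2 = 45

These correspond to all possible transitions between the 10 levels:
11 → 10, 11 → 9, 11 → 8, 11 → 7, 11 → 6, 11 → 5, 11 → 4, 11 → 3...

Each transition produces a photon with a unique energy (and thus wavelength). This count does not depend on Z.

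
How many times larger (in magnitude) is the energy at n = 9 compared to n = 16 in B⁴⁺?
3.16049

Using E_n = -13.6057 Z² / n² eV with Z = 5:

E_9 = -13.6057 × 5² / 9² = -340.1425 / 81 = -4.19929012346 eV
E_16 = -13.6057 × 5² / 16² = -340.1425 / 256 = -1.32868164063 eV

The ratio is:
E_9/E_16 = (-4.19929012346) / (-1.32868164063)
E_9/E_16 = (-340.1425/81) / (-340.1425/256)
E_9/E_16 = 256/81
E_9/E_16 = 3.16049
(Note: the Z² factors cancel in the ratio.)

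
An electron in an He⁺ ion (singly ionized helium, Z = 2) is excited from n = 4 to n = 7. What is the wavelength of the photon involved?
541.2363 nm

First, find the transition energy using E_n = -13.6057 Z² / n² eV:
E_4 = -13.6057 × 2² / 4² = -3.40142500 eV
E_7 = -13.6057 × 2² / 7² = -1.11066939 eV

Photon energy: |ΔE| = |E_7 - E_4| = 2.29075561 eV

Convert to wavelength using E = hc/λ with hc = 1239.84 eV·nm:
λ = hc/E = 1239.84 eV·nm / 2.29075561 eV
λ = 541.2363 nm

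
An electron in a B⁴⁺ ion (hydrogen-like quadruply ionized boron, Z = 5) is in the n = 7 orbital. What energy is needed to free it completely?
6.94 eV

The ionization energy is the energy needed to remove the electron completely (n → ∞).

For a hydrogen-like ion with Z = 5, E_n = -13.6057 Z² / n² eV.

At n = 7: E_7 = -13.6057 × 5² / 7² = -6.94168 eV
At n = ∞: E_∞ = 0 eV

Ionization energy = E_∞ - E_7 = 0 - (-6.94168) = 6.94168 eV
Ionization energy ≈ 6.94 eV

This is also called the binding energy of the electron in state n = 7.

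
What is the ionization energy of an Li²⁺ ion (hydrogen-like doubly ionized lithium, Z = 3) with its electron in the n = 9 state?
1.51174 eV

The ionization energy is the energy needed to remove the electron completely (n → ∞).

For a hydrogen-like ion with Z = 3, E_n = -13.6057 Z² / n² eV.

At n = 9: E_9 = -13.6057 × 3² / 9² = -1.51174444 eV
At n = ∞: E_∞ = 0 eV

Ionization energy = E_∞ - E_9 = 0 - (-1.51174444) = 1.51174444 eV
Ionization energy ≈ 1.51174 eV

This is also called the binding energy of the electron in state n = 9.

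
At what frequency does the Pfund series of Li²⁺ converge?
1.184e+15 Hz

The series limit corresponds to the transition from n = ∞ to n = 5.
This is the highest energy (shortest wavelength) transition in the Pfund series.

E_∞ = 0 eV
E_5 = -13.6057 × 3² / 5² = -4.898052 eV

Energy at series limit:
ΔE = E_∞ - E_5 = 0 - (-4.898052) = 4.898052 eV
E = 4.898052 eV × (1.602177 × 10⁻¹⁹ J/eV) = 7.84755e-19 J
f = E/h = 7.84755e-19 J / (6.62607 × 10⁻³⁴ J·s) = 1.184e+15 Hz

This energy equals the ionization energy from the n = 5 state of Li²⁺.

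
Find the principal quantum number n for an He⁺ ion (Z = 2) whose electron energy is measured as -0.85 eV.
n = 8

The exact energy levels follow E_n = -13.6057 Z² / n² eV with Z = 2.

The measured value (-0.85 eV) is reported to only 2 significant figures, so we must test candidate n values and see which one matches to that precision.

Candidate energies:
  n = 6:  E = -13.6057 × 2² / 6² = -1.51174 eV
  n = 7:  E = -13.6057 × 2² / 7² = -1.11067 eV
  n = 8:  E = -13.6057 × 2² / 8² = -0.85036 eV  ← matches
  n = 9:  E = -13.6057 × 2² / 9² = -0.67189 eV
  n = 10:  E = -13.6057 × 2² / 10² = -0.54423 eV

Checking against the measurement of -0.85 eV (2 sig figs), only n = 8 agrees:
E_8 = -0.85036 eV, which rounds to -0.85 eV ✓

Therefore n = 8.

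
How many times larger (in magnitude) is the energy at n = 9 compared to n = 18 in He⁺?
4.0000

Using E_n = -13.6057 Z² / n² eV with Z = 2:

E_9 = -13.6057 × 2² / 9² = -54.4228 / 81 = -0.6718864198 eV
E_18 = -13.6057 × 2² / 18² = -54.4228 / 324 = -0.1679716049 eV

The ratio is:
E_9/E_18 = (-0.6718864198) / (-0.1679716049)
E_9/E_18 = (-54.4228/81) / (-54.4228/324)
E_9/E_18 = 324/81
E_9/E_18 = 4.0000
(Note: the Z² factors cancel in the ratio.)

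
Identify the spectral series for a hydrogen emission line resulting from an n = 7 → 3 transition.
Paschen series

The spectral series in hydrogen are named based on the final (lower) energy level:
- Lyman series: n_final = 1 (ultraviolet)
- Balmer series: n_final = 2 (visible/near-UV)
- Paschen series: n_final = 3 (infrared)
- Brackett series: n_final = 4 (infrared)
- Pfund series: n_final = 5 (far infrared)

Since this transition ends at n = 3, it belongs to the Paschen series.

For reference, this 7 → 3 line has photon energy
ΔE = 13.6057 eV × (1/3² - 1/7²) = 1.234077098 eV,
corresponding to wavelength λ = hc/ΔE = 1239.84 eV·nm / 1.234077098 eV = 1004.6698 nm in the infrared region.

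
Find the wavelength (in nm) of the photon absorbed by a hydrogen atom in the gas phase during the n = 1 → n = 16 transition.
91.48387 nm

First, find the transition energy using E_n = -13.6057 / n² eV:
E_1 = -13.6057 / 1² = -13.6057000 eV
E_16 = -13.6057 / 16² = -0.0531473 eV

Photon energy: |ΔE| = |E_16 - E_1| = 13.5525527 eV

Convert to wavelength using E = hc/λ with hc = 1239.84 eV·nm:
λ = hc/E = 1239.84 eV·nm / 13.5525527 eV
λ = 91.48387 nm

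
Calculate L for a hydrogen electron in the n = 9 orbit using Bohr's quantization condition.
9.491e-34 J·s (or 9ℏ)

In the Bohr model, angular momentum is quantized:
L = nℏ

where ℏ = h/(2π) = 1.05457e-34 J·s

For n = 9:
L = 9 × 1.05457e-34 J·s
L = 9.491e-34 J·s

This can also be written as L = 9ℏ.
The angular momentum is an integer multiple of the reduced Planck constant.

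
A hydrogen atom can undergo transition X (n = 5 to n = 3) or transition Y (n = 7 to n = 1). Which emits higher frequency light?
7 → 1

Calculate the energy for each transition:

Transition 5 → 3:
ΔE₁ = |E_3 - E_5| = |-13.6057/3² - (-13.6057/5²)|
ΔE₁ = |-1.51174444 - (-0.54422800)| = 0.96752 eV

Transition 7 → 1:
ΔE₂ = |E_1 - E_7| = |-13.6057/1² - (-13.6057/7²)|
ΔE₂ = |-13.60570000 - (-0.27766735)| = 13.32803 eV

Since 13.32803 eV > 0.96752 eV, the transition 7 → 1 emits the more energetic photon.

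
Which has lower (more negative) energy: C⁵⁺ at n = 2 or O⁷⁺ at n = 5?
C⁵⁺ at n = 2 (E = -122.45 eV)

Using E_n = -13.6057 Z² / n² eV:

C⁵⁺ (Z = 6) at n = 2:
E = -13.6057 × 6² / 2² = -13.6057 × 36 / 4 = -122.45130 eV

O⁷⁺ (Z = 8) at n = 5:
E = -13.6057 × 8² / 5² = -13.6057 × 64 / 25 = -34.83059 eV

Since -122.45130 eV < -34.83059 eV,
C⁵⁺ at n = 2 is more tightly bound (requires more energy to ionize).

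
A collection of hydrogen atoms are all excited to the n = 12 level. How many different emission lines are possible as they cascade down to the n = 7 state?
15

The electron can occupy levels n = 7, 8, ..., 12 during de-excitation — that is m = 12 - 7 + 1 = 6 distinct levels.

The number of distinct spectral lines equals the number of ways to choose 2 of these m levels (each pair gives one possible emission transition):

Number of lines = m(m-1)/2 = 6×5/2 = 15

These correspond to all possible transitions between the 6 levels:
12 → 11, 12 → 10, 12 → 9, 12 → 8, 12 → 7, 11 → 10, 11 → 9, 11 → 8...

Each transition produces a photon with a unique energy (and thus wavelength). This count does not depend on Z.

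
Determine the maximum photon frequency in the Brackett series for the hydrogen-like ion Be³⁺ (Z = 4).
3.290e+15 Hz

The series limit corresponds to the transition from n = ∞ to n = 4.
This is the highest energy (shortest wavelength) transition in the Brackett series.

E_∞ = 0 eV
E_4 = -13.6057 × 4² / 4² = -13.605700 eV

Energy at series limit:
ΔE = E_∞ - E_4 = 0 - (-13.605700) = 13.605700 eV
E = 13.605700 eV × (1.602177 × 10⁻¹⁹ J/eV) = 2.17987e-18 J
f = E/h = 2.17987e-18 J / (6.62607 × 10⁻³⁴ J·s) = 3.290e+15 Hz

This energy equals the ionization energy from the n = 4 state of Be³⁺.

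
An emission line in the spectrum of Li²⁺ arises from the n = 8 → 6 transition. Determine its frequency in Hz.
3.59827e+14 Hz

First, find the transition energy:
E_8 = -13.6057 × 3² / 8² = -1.91330156 eV
E_6 = -13.6057 × 3² / 6² = -3.40142500 eV
|ΔE| = |E_6 - E_8| = 1.48812344 eV

Convert to Joules: E = 1.48812344 eV × (1.602177 × 10⁻¹⁹ J/eV) = 2.3842371e-19 J

Using E = hf:
f = E/h = 2.3842371e-19 J / (6.62607 × 10⁻³⁴ J·s)
f = 3.59827e+14 Hz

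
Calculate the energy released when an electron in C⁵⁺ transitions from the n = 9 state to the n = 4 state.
24.566 eV

The energy levels are E_n = -13.6057 Z² eV / n².

Energy at n = 9: E_9 = -13.6057 × 6² / 9² = -6.046978 eV
Energy at n = 4: E_4 = -13.6057 × 6² / 4² = -30.612825 eV

For emission (electron falling to lower state), the photon energy is:
E_photon = E_9 - E_4 = |-6.046978 - (-30.612825)|
E_photon = 24.566 eV

This energy is carried away by the emitted photon.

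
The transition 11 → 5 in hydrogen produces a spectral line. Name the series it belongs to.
Pfund series

The spectral series in hydrogen are named based on the final (lower) energy level:
- Lyman series: n_final = 1 (ultraviolet)
- Balmer series: n_final = 2 (visible/near-UV)
- Paschen series: n_final = 3 (infrared)
- Brackett series: n_final = 4 (infrared)
- Pfund series: n_final = 5 (far infrared)

Since this transition ends at n = 5, it belongs to the Pfund series.

For reference, this 11 → 5 line has photon energy
ΔE = 13.6057 eV × (1/5² - 1/11²) = 0.43178419835 eV,
corresponding to wavelength λ = hc/ΔE = 1239.84 eV·nm / 0.43178419835 eV = 2871.43440 nm in the far infrared region.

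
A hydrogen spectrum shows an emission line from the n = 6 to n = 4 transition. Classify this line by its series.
Brackett series

The spectral series in hydrogen are named based on the final (lower) energy level:
- Lyman series: n_final = 1 (ultraviolet)
- Balmer series: n_final = 2 (visible/near-UV)
- Paschen series: n_final = 3 (infrared)
- Brackett series: n_final = 4 (infrared)
- Pfund series: n_final = 5 (far infrared)

Since this transition ends at n = 4, it belongs to the Brackett series.

For reference, this 6 → 4 line has photon energy
ΔE = 13.6057 eV × (1/4² - 1/6²) = 0.472420139 eV,
corresponding to wavelength λ = hc/ΔE = 1239.84 eV·nm / 0.472420139 eV = 2624.444 nm in the infrared region.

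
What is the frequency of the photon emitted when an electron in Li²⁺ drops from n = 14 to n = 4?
1.699e+15 Hz

First, find the transition energy:
E_14 = -13.6057 × 3² / 14² = -0.624752 eV
E_4 = -13.6057 × 3² / 4² = -7.653206 eV
|ΔE| = |E_4 - E_14| = 7.028454 eV

Convert to Joules: E = 7.028454 eV × (1.602177 × 10⁻¹⁹ J/eV) = 1.12608e-18 J

Using E = hf:
f = E/h = 1.12608e-18 J / (6.62607 × 10⁻³⁴ J·s)
f = 1.699e+15 Hz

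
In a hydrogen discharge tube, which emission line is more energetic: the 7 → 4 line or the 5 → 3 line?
5 → 3

Calculate the energy for each transition:

Transition 7 → 4:
ΔE₁ = |E_4 - E_7| = |-13.6057/4² - (-13.6057/7²)|
ΔE₁ = |-0.850356250000 - (-0.277667346939)| = 0.572688903 eV

Transition 5 → 3:
ΔE₂ = |E_3 - E_5| = |-13.6057/3² - (-13.6057/5²)|
ΔE₂ = |-1.511744444444 - (-0.544228000000)| = 0.967516444 eV

Since 0.967516444 eV > 0.572688903 eV, the transition 5 → 3 emits the more energetic photon.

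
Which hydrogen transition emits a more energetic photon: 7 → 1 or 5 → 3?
7 → 1

Calculate the energy for each transition:

Transition 7 → 1:
ΔE₁ = |E_1 - E_7| = |-13.6057/1² - (-13.6057/7²)|
ΔE₁ = |-13.60570000 - (-0.27766735)| = 13.32803 eV

Transition 5 → 3:
ΔE₂ = |E_3 - E_5| = |-13.6057/3² - (-13.6057/5²)|
ΔE₂ = |-1.51174444 - (-0.54422800)| = 0.96752 eV

Since 13.32803 eV > 0.96752 eV, the transition 7 → 1 emits the more energetic photon.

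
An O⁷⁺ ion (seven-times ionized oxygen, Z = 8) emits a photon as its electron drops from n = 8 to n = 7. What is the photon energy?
4.17 eV

The energy levels are E_n = -13.6057 Z² eV / n².

Energy at n = 8: E_8 = -13.6057 × 8² / 8² = -13.60570 eV
Energy at n = 7: E_7 = -13.6057 × 8² / 7² = -17.77071 eV

For emission (electron falling to lower state), the photon energy is:
E_photon = E_8 - E_7 = |-13.60570 - (-17.77071)|
E_photon = 4.17 eV

This energy is carried away by the emitted photon.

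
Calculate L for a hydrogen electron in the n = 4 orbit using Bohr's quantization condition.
4.2183e-34 J·s (or 4ℏ)

In the Bohr model, angular momentum is quantized:
L = nℏ

where ℏ = h/(2π) = 1.054572e-34 J·s

For n = 4:
L = 4 × 1.054572e-34 J·s
L = 4.2183e-34 J·s

This can also be written as L = 4ℏ.
The angular momentum is an integer multiple of the reduced Planck constant.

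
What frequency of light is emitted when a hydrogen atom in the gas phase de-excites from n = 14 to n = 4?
1.89e+14 Hz

First, find the transition energy:
E_14 = -13.6057 / 14² = -0.069417 eV
E_4 = -13.6057 / 4² = -0.850356 eV
|ΔE| = |E_4 - E_14| = 0.780939 eV

Convert to Joules: E = 0.780939 eV × (1.602177 × 10⁻¹⁹ J/eV) = 1.2512e-19 J

Using E = hf:
f = E/h = 1.2512e-19 J / (6.62607 × 10⁻³⁴ J·s)
f = 1.89e+14 Hz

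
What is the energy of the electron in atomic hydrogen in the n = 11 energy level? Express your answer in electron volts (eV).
-0.11 eV

The energy levels of a hydrogen-like atom are given by:
E_n = -13.6057 eV / n²

For n = 11:
E_11 = -13.6057 eV / 11²
E_11 = -13.6057 eV / 121
E_11 = -0.11 eV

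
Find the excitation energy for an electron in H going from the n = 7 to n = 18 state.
0.2357 eV

The energy levels of a hydrogen-like atom are E_n = -13.6057 eV / n².

Energy at n = 7: E_7 = -13.6057 / 7² = -0.2776673 eV
Energy at n = 18: E_18 = -13.6057 / 18² = -0.0419929 eV

The excitation energy is the difference:
ΔE = E_18 - E_7
ΔE = -0.0419929 - (-0.2776673)
ΔE = 0.2357 eV

Since this is positive, energy must be absorbed (photon absorption).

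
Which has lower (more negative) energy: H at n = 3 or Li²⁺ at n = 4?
Li²⁺ at n = 4 (E = -7.65 eV)

Using E_n = -13.6057 Z² / n² eV:

H (Z = 1) at n = 3:
E = -13.6057 × 1² / 3² = -13.6057 × 1 / 9 = -1.51174 eV

Li²⁺ (Z = 3) at n = 4:
E = -13.6057 × 3² / 4² = -13.6057 × 9 / 16 = -7.65321 eV

Since -7.65321 eV < -1.51174 eV,
Li²⁺ at n = 4 is more tightly bound (requires more energy to ionize).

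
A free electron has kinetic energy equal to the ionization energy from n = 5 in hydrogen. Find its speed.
4.37539e+05 m/s (or 0.15% of c)

The binding energy at n = 5 for hydrogen is:
E_5 = -13.6057/5² = -0.544228000 eV
|E_5| = 0.544228000 eV

Convert to Joules:
KE = 0.544228000 eV × (1.602177 × 10⁻¹⁹ J/eV) = 8.7194958e-20 J

Using KE = ½mv²:
v = √(2·KE/m_e)
v = √(2 × 8.7194958e-20 J / 9.10938 × 10⁻³¹ kg)
v = 4.37539e+05 m/s

This is approximately 0.15% the speed of light.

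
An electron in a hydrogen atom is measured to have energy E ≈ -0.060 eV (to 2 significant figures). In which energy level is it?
n = 15

The exact energy levels follow E_n = -13.6057 eV / n².

The measured value (-0.060 eV) is reported to only 2 significant figures, so we must test candidate n values and see which one matches to that precision.

Candidate energies:
  n = 13:  E = -13.6057/13² = -0.080507 eV
  n = 14:  E = -13.6057/14² = -0.069417 eV
  n = 15:  E = -13.6057/15² = -0.060470 eV  ← matches
  n = 16:  E = -13.6057/16² = -0.053147 eV
  n = 17:  E = -13.6057/17² = -0.047079 eV

Checking against the measurement of -0.060 eV (2 sig figs), only n = 15 agrees:
E_15 = -0.060470 eV, which rounds to -0.060 eV ✓

Therefore n = 15.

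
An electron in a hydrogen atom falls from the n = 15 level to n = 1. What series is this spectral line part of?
Lyman series

The spectral series in hydrogen are named based on the final (lower) energy level:
- Lyman series: n_final = 1 (ultraviolet)
- Balmer series: n_final = 2 (visible/near-UV)
- Paschen series: n_final = 3 (infrared)
- Brackett series: n_final = 4 (infrared)
- Pfund series: n_final = 5 (far infrared)

Since this transition ends at n = 1, it belongs to the Lyman series.

For reference, this 15 → 1 line has photon energy
ΔE = 13.6057 eV × (1/1² - 1/15²) = 13.5452 eV,
corresponding to wavelength λ = hc/ΔE = 1239.84 eV·nm / 13.5452 eV = 91.53 nm in the ultraviolet region.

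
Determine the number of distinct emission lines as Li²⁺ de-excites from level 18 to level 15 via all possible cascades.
6

The electron can occupy levels n = 15, 16, ..., 18 during de-excitation — that is m = 18 - 15 + 1 = 4 distinct levels.

The number of distinct spectral lines equals the number of ways to choose 2 of these m levels (each pair gives one possible emission transition):

Number of lines = m(m-1)/2 = 4×3/2 = 6

These correspond to all possible transitions between the 4 levels:
18 → 17, 18 → 16, 18 → 15, 17 → 16, 17 → 15, 16 → 15

Each transition produces a photon with a unique energy (and thus wavelength). This count does not depend on Z.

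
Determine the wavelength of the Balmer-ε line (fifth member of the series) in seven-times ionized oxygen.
6.20167 nm

The lines of a series are numbered from the longest wavelength (smallest ΔE) outward; the fifth line is the transition from n = n_f + 5 to n_f.
The Balmer series has all transitions ending at n_f = 2.

For O⁷⁺ (Z = 8), the fifth line (ε-line) is the jump from n = 7 to n = 2:
E_7 = -13.6057 × 8² / 7² = -17.7707102 eV
E_2 = -13.6057 × 8² / 2² = -217.6912000 eV
ΔE = E_7 - E_2 = 199.9204898 eV

λ = hc/E = 1239.84 eV·nm / 199.9204898 eV
λ = 6.20167 nm

This is the ε-line of the Balmer series in O⁷⁺.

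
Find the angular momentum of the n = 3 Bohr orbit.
3.16e-34 J·s (or 3ℏ)

In the Bohr model, angular momentum is quantized:
L = nℏ

where ℏ = h/(2π) = 1.0546e-34 J·s

For n = 3:
L = 3 × 1.0546e-34 J·s
L = 3.16e-34 J·s

This can also be written as L = 3ℏ.
The angular momentum is an integer multiple of the reduced Planck constant.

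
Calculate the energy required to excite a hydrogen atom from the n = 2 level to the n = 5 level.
2.857 eV

The energy levels of a hydrogen-like atom are E_n = -13.6057 eV / n².

Energy at n = 2: E_2 = -13.6057 / 2² = -3.401425 eV
Energy at n = 5: E_5 = -13.6057 / 5² = -0.544228 eV

The excitation energy is the difference:
ΔE = E_5 - E_2
ΔE = -0.544228 - (-3.401425)
ΔE = 2.857 eV

Since this is positive, energy must be absorbed (photon absorption).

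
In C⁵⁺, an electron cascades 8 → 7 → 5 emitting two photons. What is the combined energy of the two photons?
11.939 eV

The energy levels of C⁵⁺ are E_n = -13.6057 × 6² / n² eV.

First transition (8 → 7):
ΔE₁ = |E_7 - E_8|
ΔE₁ = |-9.996024490 - (-7.653206250)| = 2.342818 eV

Second transition (7 → 5):
ΔE₂ = |E_5 - E_7|
ΔE₂ = |-19.592208000 - (-9.996024490)| = 9.596184 eV

Total energy released:
E_total = ΔE₁ + ΔE₂ = 2.342818 + 9.596184 = 11.939 eV

Note: This equals the direct transition 8 → 5: 11.939 eV ✓
Energy is conserved regardless of the path taken.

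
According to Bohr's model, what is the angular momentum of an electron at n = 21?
2.215e-33 J·s (or 21ℏ)

In the Bohr model, angular momentum is quantized:
L = nℏ

where ℏ = h/(2π) = 1.05457e-34 J·s

For n = 21:
L = 21 × 1.05457e-34 J·s
L = 2.215e-33 J·s

This can also be written as L = 21ℏ.
The angular momentum is an integer multiple of the reduced Planck constant.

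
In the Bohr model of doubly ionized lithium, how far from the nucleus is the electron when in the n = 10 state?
1.76392 nm (or 17.63924 Å)

The Bohr radius formula is:
r_n = n² a₀ / Z

where a₀ = 0.05291772 nm is the Bohr radius.

For Li²⁺ (Z = 3) at n = 10:
r_10 = 10² × 0.05291772 nm / 3
r_10 = 100 × 0.05291772 nm / 3
r_10 = 5.291772 nm / 3
r_10 = 1.76392 nm

The electron orbits at approximately 1.76392 nm from the nucleus.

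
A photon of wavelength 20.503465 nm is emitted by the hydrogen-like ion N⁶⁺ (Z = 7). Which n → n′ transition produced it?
n = 7 → n = 3

First, find the photon energy from the wavelength (hc = 1239.84 eV·nm):
E = hc/λ = 1239.84 eV·nm / 20.503465 nm = 60.469779 eV

The energy levels of N⁶⁺ satisfy E_n = -13.6057 × 7² / n² eV, so an emission n_i → n_f releases
ΔE = 13.6057 × 7² × (1/n_f² − 1/n_i²) eV.

Setting ΔE equal to the photon energy:
1/n_f² − 1/n_i² = 60.469779 / (13.6057 × 7²) = 0.090702950

Since 1/n_i² must be positive, we need 1/n_f² > 0.090702950, i.e. n_f ≤ 3. For each allowed n_f, solve n_i = (1/n_f² − 0.090702950)^(−1/2) and check whether it is a whole number:
  n_f = 1: 1/n_i² = 1.000000000 − 0.090702950 = 0.909297050 → n_i = 1.049  (not an integer) ✗
  n_f = 2: 1/n_i² = 0.250000000 − 0.090702950 = 0.159297050 → n_i = 2.506  (not an integer) ✗
  n_f = 3: 1/n_i² = 0.111111111 − 0.090702950 = 0.020408161 → n_i = 7.000  → integer, n_i = 7 ✓

Only n_f = 3 gives an integer upper level, n_i = 7.

The transition is from n = 7 to n = 3 (emission).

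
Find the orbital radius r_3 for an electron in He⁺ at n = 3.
0.23813 nm (or 2.38130 Å)

The Bohr radius formula is:
r_n = n² a₀ / Z

where a₀ = 0.05291772 nm is the Bohr radius.

For He⁺ (Z = 2) at n = 3:
r_3 = 3² × 0.05291772 nm / 2
r_3 = 9 × 0.05291772 nm / 2
r_3 = 0.476259 nm / 2
r_3 = 0.23813 nm

The electron orbits at approximately 0.23813 nm from the nucleus.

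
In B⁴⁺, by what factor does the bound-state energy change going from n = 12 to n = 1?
144.00000

Using E_n = -13.6057 Z² / n² eV with Z = 5:

E_1 = -13.6057 × 5² / 1² = -340.1425 / 1 = -340.14250000000 eV
E_12 = -13.6057 × 5² / 12² = -340.1425 / 144 = -2.36210069444 eV

The ratio is:
E_1/E_12 = (-340.14250000000) / (-2.36210069444)
E_1/E_12 = (-340.1425/1) / (-340.1425/144)
E_1/E_12 = 144/1
E_1/E_12 = 144.00000
(Note: the Z² factors cancel in the ratio.)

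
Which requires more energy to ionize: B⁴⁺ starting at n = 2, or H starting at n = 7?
B⁴⁺ at n = 2 (E = -85.0356 eV)

Using E_n = -13.6057 Z² / n² eV:

B⁴⁺ (Z = 5) at n = 2:
E = -13.6057 × 5² / 2² = -13.6057 × 25 / 4 = -85.0356250 eV

H (Z = 1) at n = 7:
E = -13.6057 × 1² / 7² = -13.6057 × 1 / 49 = -0.2776673 eV

Since -85.0356250 eV < -0.2776673 eV,
B⁴⁺ at n = 2 is more tightly bound (requires more energy to ionize).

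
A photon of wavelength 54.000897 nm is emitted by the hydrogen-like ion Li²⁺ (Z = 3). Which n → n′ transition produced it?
n = 4 → n = 2

First, find the photon energy from the wavelength (hc = 1239.84 eV·nm):
E = hc/λ = 1239.84 eV·nm / 54.000897 nm = 22.959619 eV

The energy levels of Li²⁺ satisfy E_n = -13.6057 × 3² / n² eV, so an emission n_i → n_f releases
ΔE = 13.6057 × 3² × (1/n_f² − 1/n_i²) eV.

Setting ΔE equal to the photon energy:
1/n_f² − 1/n_i² = 22.959619 / (13.6057 × 3²) = 0.18750000

Since 1/n_i² must be positive, we need 1/n_f² > 0.18750000, i.e. n_f ≤ 2. For each allowed n_f, solve n_i = (1/n_f² − 0.18750000)^(−1/2) and check whether it is a whole number:
  n_f = 1: 1/n_i² = 1.00000000 − 0.18750000 = 0.81250000 → n_i = 1.109  (not an integer) ✗
  n_f = 2: 1/n_i² = 0.25000000 − 0.18750000 = 0.06250000 → n_i = 4.000  → integer, n_i = 4 ✓

Only n_f = 2 gives an integer upper level, n_i = 4.

The transition is from n = 4 to n = 2 (emission).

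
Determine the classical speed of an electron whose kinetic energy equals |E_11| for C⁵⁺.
1.193e+06 m/s (or 0.3980% of c)

The binding energy at n = 11 for C⁵⁺ is:
E_11 = -13.6057 × 6²/11² = -4.047977 eV
|E_11| = 4.047977 eV

Convert to Joules:
KE = 4.047977 eV × (1.602177 × 10⁻¹⁹ J/eV) = 6.48558e-19 J

Using KE = ½mv²:
v = √(2·KE/m_e)
v = √(2 × 6.48558e-19 J / 9.10938 × 10⁻³¹ kg)
v = 1.193e+06 m/s

This is approximately 0.3980% the speed of light.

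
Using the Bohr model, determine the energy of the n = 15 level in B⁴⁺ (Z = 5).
-1.5117 eV

For hydrogen-like ions, the energy levels scale with Z²:
E_n = -13.6057 Z² / n² eV

For B⁴⁺ (Z = 5) at n = 15:
E_15 = -13.6057 × 5² / 15²
E_15 = -13.6057 × 25 / 225
E_15 = -340.1425 / 225
E_15 = -1.5117 eV

The energy is 25 times more negative than hydrogen at the same n due to the stronger nuclear charge.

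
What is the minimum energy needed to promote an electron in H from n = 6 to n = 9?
0.2100 eV

The energy levels of a hydrogen-like atom are E_n = -13.6057 eV / n².

Energy at n = 6: E_6 = -13.6057 / 6² = -0.3779361 eV
Energy at n = 9: E_9 = -13.6057 / 9² = -0.1679716 eV

The excitation energy is the difference:
ΔE = E_9 - E_6
ΔE = -0.1679716 - (-0.3779361)
ΔE = 0.2100 eV

Since this is positive, energy must be absorbed (photon absorption).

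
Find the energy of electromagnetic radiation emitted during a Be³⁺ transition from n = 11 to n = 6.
4.25 eV

The energy levels are E_n = -13.6057 Z² eV / n².

Energy at n = 11: E_11 = -13.6057 × 4² / 11² = -1.79910 eV
Energy at n = 6: E_6 = -13.6057 × 4² / 6² = -6.04698 eV

For emission (electron falling to lower state), the photon energy is:
E_photon = E_11 - E_6 = |-1.79910 - (-6.04698)|
E_photon = 4.25 eV

This energy is carried away by the emitted photon.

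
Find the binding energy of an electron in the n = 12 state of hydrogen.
0.0945 eV

The ionization energy is the energy needed to remove the electron completely (n → ∞).

For hydrogen, E_n = -13.6057 eV / n².

At n = 12: E_12 = -13.6057 / 12² = -0.0944840 eV
At n = ∞: E_∞ = 0 eV

Ionization energy = E_∞ - E_12 = 0 - (-0.0944840) = 0.0944840 eV
Ionization energy ≈ 0.0945 eV

This is also called the binding energy of the electron in state n = 12.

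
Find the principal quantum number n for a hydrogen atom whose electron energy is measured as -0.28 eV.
n = 7

The exact energy levels follow E_n = -13.6057 eV / n².

The measured value (-0.28 eV) is reported to only 2 significant figures, so we must test candidate n values and see which one matches to that precision.

Candidate energies:
  n = 5:  E = -13.6057/5² = -0.54423 eV
  n = 6:  E = -13.6057/6² = -0.37794 eV
  n = 7:  E = -13.6057/7² = -0.27767 eV  ← matches
  n = 8:  E = -13.6057/8² = -0.21259 eV
  n = 9:  E = -13.6057/9² = -0.16797 eV

Checking against the measurement of -0.28 eV (2 sig figs), only n = 7 agrees:
E_7 = -0.27767 eV, which rounds to -0.28 eV ✓

Therefore n = 7.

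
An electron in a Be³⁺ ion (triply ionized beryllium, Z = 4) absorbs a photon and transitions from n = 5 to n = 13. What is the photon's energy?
7.41953 eV

The energy levels of a hydrogen-like atom are E_n = -13.6057 Z² eV / n².

Energy at n = 5: E_5 = -13.6057 × 4² / 5² = -8.70764800 eV
Energy at n = 13: E_13 = -13.6057 × 4² / 13² = -1.28811361 eV

The excitation energy is the difference:
ΔE = E_13 - E_5
ΔE = -1.28811361 - (-8.70764800)
ΔE = 7.41953 eV

Since this is positive, energy must be absorbed (photon absorption).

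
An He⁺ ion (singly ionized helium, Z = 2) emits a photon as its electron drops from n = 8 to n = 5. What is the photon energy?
1.326556 eV

The energy levels are E_n = -13.6057 Z² eV / n².

Energy at n = 8: E_8 = -13.6057 × 2² / 8² = -0.850356250 eV
Energy at n = 5: E_5 = -13.6057 × 2² / 5² = -2.176912000 eV

For emission (electron falling to lower state), the photon energy is:
E_photon = E_8 - E_5 = |-0.850356250 - (-2.176912000)|
E_photon = 1.326556 eV

This energy is carried away by the emitted photon.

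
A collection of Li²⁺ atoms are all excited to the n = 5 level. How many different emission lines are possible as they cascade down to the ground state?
10

The electron can occupy levels n = 1, 2, ..., 5 during de-excitation — that is m = 5 - 1 + 1 = 5 distinct levels.

The number of distinct spectral lines equals the number of ways to choose 2 of these m levels (each pair gives one possible emission transition):

Number of lines = m(m-1)/2 = 5×4/2 = 10

These correspond to all possible transitions between the 5 levels:
5 → 4, 5 → 3, 5 → 2, 5 → 1, 4 → 3, 4 → 2, 4 → 1, 3 → 2...

Each transition produces a photon with a unique energy (and thus wavelength). This count does not depend on Z.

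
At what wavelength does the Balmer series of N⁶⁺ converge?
7.43890 nm

The series limit corresponds to the transition from n = ∞ to n = 2.
This is the highest energy (shortest wavelength) transition in the Balmer series.

E_∞ = 0 eV
E_2 = -13.6057 × 7² / 2² = -166.6698250 eV

Energy at series limit:
ΔE = E_∞ - E_2 = 0 - (-166.6698250) = 166.6698250 eV
λ = hc/E = 1239.84 eV·nm / 166.6698250 eV = 7.43890 nm

This energy equals the ionization energy from the n = 2 state of N⁶⁺.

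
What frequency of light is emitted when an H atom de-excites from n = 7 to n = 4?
1.38476e+14 Hz

First, find the transition energy:
E_7 = -13.6057 / 7² = -0.277667347 eV
E_4 = -13.6057 / 4² = -0.850356250 eV
|ΔE| = |E_4 - E_7| = 0.572688903 eV

Convert to Joules: E = 0.572688903 eV × (1.602177 × 10⁻¹⁹ J/eV) = 9.1754899e-20 J

Using E = hf:
f = E/h = 9.1754899e-20 J / (6.62607 × 10⁻³⁴ J·s)
f = 1.38476e+14 Hz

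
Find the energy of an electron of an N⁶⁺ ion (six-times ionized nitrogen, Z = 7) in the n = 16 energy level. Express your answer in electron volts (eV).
-2.6042 eV

The energy levels of a hydrogen-like atom are given by:
E_n = -13.6057 Z² / n² eV  (with Z = 7 for N⁶⁺)

For n = 16:
E_16 = -13.6057 × 7² / 16²
E_16 = -13.6057 × 49 / 256
E_16 = -2.6042 eV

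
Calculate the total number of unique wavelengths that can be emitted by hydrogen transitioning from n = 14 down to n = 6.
36

The electron can occupy levels n = 6, 7, ..., 14 during de-excitation — that is m = 14 - 6 + 1 = 9 distinct levels.

The number of distinct spectral lines equals the number of ways to choose 2 of these m levels (each pair gives one possible emission transition):

Number of lines = m(m-1)/2 = 9×8/2 = 36

These correspond to all possible transitions between the 9 levels:
14 → 13, 14 → 12, 14 → 11, 14 → 10, 14 → 9, 14 → 8, 14 → 7, 14 → 6...

Each transition produces a photon with a unique energy (and thus wavelength). This count does not depend on Z.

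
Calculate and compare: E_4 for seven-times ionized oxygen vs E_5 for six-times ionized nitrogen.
O⁷⁺ at n = 4 (E = -54.42280 eV)

Using E_n = -13.6057 Z² / n² eV:

O⁷⁺ (Z = 8) at n = 4:
E = -13.6057 × 8² / 4² = -13.6057 × 64 / 16 = -54.42280000 eV

N⁶⁺ (Z = 7) at n = 5:
E = -13.6057 × 7² / 5² = -13.6057 × 49 / 25 = -26.66717200 eV

Since -54.42280000 eV < -26.66717200 eV,
O⁷⁺ at n = 4 is more tightly bound (requires more energy to ionize).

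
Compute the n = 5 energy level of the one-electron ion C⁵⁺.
-19.592 eV

For hydrogen-like ions, the energy levels scale with Z²:
E_n = -13.6057 Z² / n² eV

For C⁵⁺ (Z = 6) at n = 5:
E_5 = -13.6057 × 6² / 5²
E_5 = -13.6057 × 36 / 25
E_5 = -489.8052 / 25
E_5 = -19.592 eV

The energy is 36 times more negative than hydrogen at the same n due to the stronger nuclear charge.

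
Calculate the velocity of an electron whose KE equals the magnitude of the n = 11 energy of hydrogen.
1.989e+05 m/s (or 0.07% of c)

The binding energy at n = 11 for hydrogen is:
E_11 = -13.6057/11² = -0.1124438 eV
|E_11| = 0.1124438 eV

Convert to Joules:
KE = 0.1124438 eV × (1.602177 × 10⁻¹⁹ J/eV) = 1.80155e-20 J

Using KE = ½mv²:
v = √(2·KE/m_e)
v = √(2 × 1.80155e-20 J / 9.10938 × 10⁻³¹ kg)
v = 1.989e+05 m/s

This is approximately 0.07% the speed of light.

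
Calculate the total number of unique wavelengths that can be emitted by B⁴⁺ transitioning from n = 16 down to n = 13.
6

The electron can occupy levels n = 13, 14, ..., 16 during de-excitation — that is m = 16 - 13 + 1 = 4 distinct levels.

The number of distinct spectral lines equals the number of ways to choose 2 of these m levels (each pair gives one possible emission transition):

Number of lines = m(m-1)/2 = 4×3/2 = 6

These correspond to all possible transitions between the 4 levels:
16 → 15, 16 → 14, 16 → 13, 15 → 14, 15 → 13, 14 → 13

Each transition produces a photon with a unique energy (and thus wavelength). This count does not depend on Z.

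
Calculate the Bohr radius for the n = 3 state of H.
0.4763 nm (or 4.7626 Å)

The Bohr radius formula is:
r_n = n² a₀ / Z

where a₀ = 0.0529177 nm is the Bohr radius.

For H (Z = 1) at n = 3:
r_3 = 3² × 0.0529177 nm / 1
r_3 = 9 × 0.0529177 nm / 1
r_3 = 0.47626 nm / 1
r_3 = 0.4763 nm

The electron orbits at approximately 0.4763 nm from the nucleus.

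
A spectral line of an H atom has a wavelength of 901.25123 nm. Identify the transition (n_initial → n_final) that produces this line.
n = 10 → n = 3

First, find the photon energy from the wavelength (hc = 1239.84 eV·nm):
E = hc/λ = 1239.84 eV·nm / 901.25123 nm = 1.3756874 eV

The energy levels of hydrogen satisfy E_n = -13.6057 / n² eV, so an emission n_i → n_f releases
ΔE = 13.6057 × (1/n_f² − 1/n_i²) eV.

Setting ΔE equal to the photon energy:
1/n_f² − 1/n_i² = 1.3756874 / 13.6057 = 0.10111111

Since 1/n_i² must be positive, we need 1/n_f² > 0.10111111, i.e. n_f ≤ 3. For each allowed n_f, solve n_i = (1/n_f² − 0.10111111)^(−1/2) and check whether it is a whole number:
  n_f = 1: 1/n_i² = 1.00000000 − 0.10111111 = 0.89888889 → n_i = 1.055  (not an integer) ✗
  n_f = 2: 1/n_i² = 0.25000000 − 0.10111111 = 0.14888889 → n_i = 2.592  (not an integer) ✗
  n_f = 3: 1/n_i² = 0.11111111 − 0.10111111 = 0.01000000 → n_i = 10.000  → integer, n_i = 10 ✓

Only n_f = 3 gives an integer upper level, n_i = 10.

The transition is from n = 10 to n = 3 (emission).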